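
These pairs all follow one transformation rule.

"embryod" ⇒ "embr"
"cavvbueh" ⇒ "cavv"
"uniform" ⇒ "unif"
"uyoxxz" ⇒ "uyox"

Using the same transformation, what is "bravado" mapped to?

Each output is the input with this applied: keep only the first 4 characters.
For "bravado" the result is "brav".

brav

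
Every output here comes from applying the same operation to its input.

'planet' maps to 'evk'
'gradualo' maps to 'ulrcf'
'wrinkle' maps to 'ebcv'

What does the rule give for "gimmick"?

What's happening: delete the first 3 characters, then shift every letter 9 places backward in the alphabet (wrapping around).
For "gimmick", step one produces "mick"; step two turns that into "dztb".

dztb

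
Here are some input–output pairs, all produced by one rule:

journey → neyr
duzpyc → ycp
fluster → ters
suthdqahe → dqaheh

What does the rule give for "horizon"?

Looking at the pairs, the operation is to delete the first 3 characters, then move the first character to the end.
So "horizon" becomes "zoni".

zoni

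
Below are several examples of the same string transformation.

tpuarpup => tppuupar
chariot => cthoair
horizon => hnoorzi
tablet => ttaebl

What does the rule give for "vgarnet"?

The transformation: take characters alternately from the front and the back (1st, last, 2nd, 2nd-last, ...).
"vgarnet" → "vtgeanr".

vtgeanr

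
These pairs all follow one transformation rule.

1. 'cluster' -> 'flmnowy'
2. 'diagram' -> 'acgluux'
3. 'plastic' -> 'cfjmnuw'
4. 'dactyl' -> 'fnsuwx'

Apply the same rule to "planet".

Looking at the pairs, the operation is to shift every letter 6 places backward in the alphabet (wrapping around), then sort the characters into alphabetical order.
Applying that to "planet" gives "fhjnuy".

fhjnuy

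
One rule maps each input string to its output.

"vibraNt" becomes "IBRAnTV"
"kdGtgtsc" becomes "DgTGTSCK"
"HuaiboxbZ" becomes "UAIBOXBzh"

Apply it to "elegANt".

Each output is the input with this applied: flip the case of every letter, then move the first character to the end.
Working it through for "elegANt": intermediate "ELEGanT", final "LEGanTE".
(Check on "HuaiboxbZ": → "hUAIBOXBz" → "UAIBOXBzh" ✓)

LEGanTE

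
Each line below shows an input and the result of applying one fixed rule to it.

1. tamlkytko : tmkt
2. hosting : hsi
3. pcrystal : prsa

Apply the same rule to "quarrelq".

qarl

What's happening: move the last character to the front, then keep every other character starting from the second (positions 2nd, 4th, 6th, ...).
Working it through for "quarrelq": intermediate "qquarrel", final "qarl".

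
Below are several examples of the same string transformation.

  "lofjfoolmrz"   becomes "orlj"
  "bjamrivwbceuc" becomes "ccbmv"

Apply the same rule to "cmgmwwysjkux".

In each case the input is transformed by: keep one character in every 3, starting at position 1 (positions 1st, 4th, 7th, ...), then move the last 2 characters to the front (rotate right by 2).
For "cmgmwwysjkux", step one produces "cmyk"; step two turns that into "ykcm".
(Check on "bjamrivwbceuc": → "bmvcc" → "ccbmv" ✓)

ykcm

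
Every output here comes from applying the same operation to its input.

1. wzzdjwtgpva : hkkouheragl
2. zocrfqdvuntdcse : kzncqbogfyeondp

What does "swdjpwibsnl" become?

dhouahtmdyw

The transformation: shift every letter 11 places forward in the alphabet (wrapping around).
Doing the same to "swdjpwibsnl": "dhouahtmdyw".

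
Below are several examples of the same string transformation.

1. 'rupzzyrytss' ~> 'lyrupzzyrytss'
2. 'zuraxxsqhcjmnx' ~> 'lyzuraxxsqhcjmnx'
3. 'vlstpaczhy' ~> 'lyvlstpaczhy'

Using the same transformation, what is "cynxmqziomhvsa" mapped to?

lycynxmqziomhvsa

The pattern: prepend "ly".
For "cynxmqziomhvsa" the result is "lycynxmqziomhvsa".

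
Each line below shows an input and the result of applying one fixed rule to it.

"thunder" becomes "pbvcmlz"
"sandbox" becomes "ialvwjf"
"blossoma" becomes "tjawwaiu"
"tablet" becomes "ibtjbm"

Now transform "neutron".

mvbcwzv

The transformation: swap each adjacent pair of characters (1↔2, 3↔4, ...), then shift every letter 8 places forward in the alphabet (wrapping around).
On "neutron" that produces "mvbcwzv".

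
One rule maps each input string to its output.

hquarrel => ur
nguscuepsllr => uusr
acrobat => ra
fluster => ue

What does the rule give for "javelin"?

Each output is the input with this applied: keep one character in every 3, starting at position 3 (positions 3rd, 6th, 9th, ...).
For "javelin" the result is "vi".

vi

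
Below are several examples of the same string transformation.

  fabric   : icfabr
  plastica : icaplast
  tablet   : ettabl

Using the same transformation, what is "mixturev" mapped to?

revmixtu

Rule — move the first character to the end, then swap the front and back halves of the string.
Starting from "mixturev": after the first operation, "ixturevm"; after the second, "revmixtu".
(Check on "plastica": → "lasticap" → "icaplast" ✓)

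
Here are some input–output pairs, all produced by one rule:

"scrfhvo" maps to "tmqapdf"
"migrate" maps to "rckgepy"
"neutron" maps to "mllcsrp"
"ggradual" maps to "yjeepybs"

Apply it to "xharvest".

qrvfyptc

Looking at the pairs, the operation is to shift every letter 2 places backward in the alphabet (wrapping around), then move the last 2 characters to the front (rotate right by 2).
Applying both steps to "xharvest": "vfyptcqr", then "qrvfyptc".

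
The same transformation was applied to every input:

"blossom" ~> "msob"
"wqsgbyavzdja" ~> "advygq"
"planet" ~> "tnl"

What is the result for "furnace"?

The rule is to reverse the string, then keep every other character starting from the first (positions 1st, 3rd, 5th, ...).
Applying both steps to "furnace": "ecanruf", then "earf".

earf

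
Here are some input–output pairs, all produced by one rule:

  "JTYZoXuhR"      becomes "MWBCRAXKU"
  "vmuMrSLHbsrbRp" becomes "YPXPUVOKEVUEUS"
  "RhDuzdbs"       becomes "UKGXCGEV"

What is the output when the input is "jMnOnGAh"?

The transformation: shift every letter 3 places forward in the alphabet (wrapping around), then convert every letter to uppercase.
"jMnOnGAh" → "MPQRQJDK".

MPQRQJDK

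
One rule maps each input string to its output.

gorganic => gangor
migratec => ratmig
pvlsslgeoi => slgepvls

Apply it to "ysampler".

mplysa

The rule is to delete the last 2 characters, then swap the front and back halves of the string.
On "ysampler": the first step gives "ysampl", and the second then gives "mplysa".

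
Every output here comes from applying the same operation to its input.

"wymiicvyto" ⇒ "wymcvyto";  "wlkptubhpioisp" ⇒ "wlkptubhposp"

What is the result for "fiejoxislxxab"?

fejoxslxxab

In each case the input is transformed by: remove every "i".
"fiejoxislxxab" → "fejoxslxxab".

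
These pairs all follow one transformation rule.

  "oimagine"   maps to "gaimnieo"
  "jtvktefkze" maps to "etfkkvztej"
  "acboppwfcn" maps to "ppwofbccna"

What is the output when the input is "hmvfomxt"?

Looking at the pairs, the operation is to swap the front and back halves of the string, then take characters alternately from the front and the back (1st, last, 2nd, 2nd-last, ...).
Applying both steps to "hmvfomxt": "omxthmvf", then "ofmvxmth".
(Check on "oimagine": → "gineoima" → "gaimnieo" ✓)

ofmvxmth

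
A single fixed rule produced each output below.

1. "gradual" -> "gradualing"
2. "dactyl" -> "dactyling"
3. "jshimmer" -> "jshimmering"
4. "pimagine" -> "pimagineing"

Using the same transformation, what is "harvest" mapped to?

The transformation: append "ing".
For "harvest" the result is "harvesting".

harvesting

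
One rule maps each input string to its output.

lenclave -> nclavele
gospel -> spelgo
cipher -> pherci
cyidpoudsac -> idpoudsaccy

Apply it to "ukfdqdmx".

fdqdmxuk

Each output is the input with this applied: move the first 2 characters to the end (rotate left by 2).
So "ukfdqdmx" becomes "fdqdmxuk".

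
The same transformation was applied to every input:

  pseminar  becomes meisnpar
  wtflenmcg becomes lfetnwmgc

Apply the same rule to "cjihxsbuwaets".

What's happening: move the first 3 characters to the end (rotate left by 3), then take characters alternately from the front and the back (1st, last, 2nd, 2nd-last, ...).
For "cjihxsbuwaets", step one produces "hxsbuwaetscji"; step two turns that into "hixjscbsutwea".

hixjscbsutwea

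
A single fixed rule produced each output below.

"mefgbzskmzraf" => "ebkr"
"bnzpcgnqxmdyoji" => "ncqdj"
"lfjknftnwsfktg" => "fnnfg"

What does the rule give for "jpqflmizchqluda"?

The transformation: keep one character in every 3, starting at position 2 (positions 2nd, 5th, 8th, ...).
Applying that to "jpqflmizchqluda" gives "plzqd".

plzqd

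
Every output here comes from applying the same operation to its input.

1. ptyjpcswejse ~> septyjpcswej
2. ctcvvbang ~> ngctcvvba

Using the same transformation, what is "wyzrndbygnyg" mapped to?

ygwyzrndbygn

Looking at the pairs, the operation is to move the last 2 characters to the front (rotate right by 2).
"wyzrndbygnyg" → "ygwyzrndbygn".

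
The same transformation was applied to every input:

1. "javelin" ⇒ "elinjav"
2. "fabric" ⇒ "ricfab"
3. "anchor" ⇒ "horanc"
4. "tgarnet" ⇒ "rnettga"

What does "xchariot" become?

ariotxch

In each case the input is transformed by: move the first 3 characters to the end (rotate left by 3).
On "xchariot" that produces "ariotxch".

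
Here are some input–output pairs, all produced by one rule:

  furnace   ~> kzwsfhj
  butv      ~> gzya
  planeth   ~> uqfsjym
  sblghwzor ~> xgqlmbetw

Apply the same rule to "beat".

Each output is the input with this applied: shift every letter 5 places forward in the alphabet (wrapping around).
Applying that to "beat" gives "gjfy".

gjfy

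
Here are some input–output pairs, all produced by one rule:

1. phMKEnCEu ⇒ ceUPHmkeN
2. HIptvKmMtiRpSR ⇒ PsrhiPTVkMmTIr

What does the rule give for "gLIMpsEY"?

Looking at the pairs, the operation is to move the last 3 characters to the front (rotate right by 3), then flip the case of every letter.
For "gLIMpsEY" the result is "SeyGlimP".

SeyGlimP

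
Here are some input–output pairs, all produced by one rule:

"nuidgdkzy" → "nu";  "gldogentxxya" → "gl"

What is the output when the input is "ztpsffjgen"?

zt

The rule is to keep only the first 2 characters.
"ztpsffjgen" → "zt".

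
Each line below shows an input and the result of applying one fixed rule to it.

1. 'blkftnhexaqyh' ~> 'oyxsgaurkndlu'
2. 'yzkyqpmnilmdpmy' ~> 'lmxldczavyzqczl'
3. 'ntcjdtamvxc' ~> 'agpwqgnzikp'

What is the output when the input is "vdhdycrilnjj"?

iquqlpevyaww

The rule is to shift every letter 13 places forward in the alphabet (wrapping around) — i.e. ROT13.
On "vdhdycrilnjj" that produces "iquqlpevyaww".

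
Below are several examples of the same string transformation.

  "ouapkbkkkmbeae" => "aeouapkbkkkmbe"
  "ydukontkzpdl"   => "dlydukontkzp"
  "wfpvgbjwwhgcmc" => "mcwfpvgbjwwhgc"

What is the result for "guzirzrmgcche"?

heguzirzrmgcc

The rule is to move the last 2 characters to the front (rotate right by 2).
For "guzirzrmgcche" the result is "heguzirzrmgcc".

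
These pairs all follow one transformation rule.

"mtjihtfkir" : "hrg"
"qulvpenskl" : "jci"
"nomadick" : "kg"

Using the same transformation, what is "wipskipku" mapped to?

What's happening: shift every letter 2 places backward in the alphabet (wrapping around), then keep one character in every 3, starting at position 3 (positions 3rd, 6th, 9th, ...).
On "wipskipku" that produces "ngs".

ngs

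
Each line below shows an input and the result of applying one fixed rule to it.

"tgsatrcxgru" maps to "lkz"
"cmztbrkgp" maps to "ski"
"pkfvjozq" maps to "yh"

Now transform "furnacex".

kv

Rule — shift every letter 7 places backward in the alphabet (wrapping around), then keep one character in every 3, starting at position 3 (positions 3rd, 6th, 9th, ...).
Working it through for "furnacex": intermediate "ynkgtvxq", final "kv".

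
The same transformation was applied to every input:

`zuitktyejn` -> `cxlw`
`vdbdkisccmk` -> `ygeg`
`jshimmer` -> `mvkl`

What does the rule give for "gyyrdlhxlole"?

jbbu

Each output is the input with this applied: shift every letter 3 places forward in the alphabet (wrapping around), then keep only the first 4 characters.
Doing the same to "gyyrdlhxlole": "jbbu".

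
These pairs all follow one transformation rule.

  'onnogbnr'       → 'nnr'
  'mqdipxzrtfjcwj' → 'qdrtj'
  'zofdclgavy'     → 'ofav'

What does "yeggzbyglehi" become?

eggl

What's happening: swap each adjacent pair of characters (1↔2, 3↔4, ...), then keep one character in every 3, starting at position 1 (positions 1st, 4th, 7th, ...).
Working it through for "yeggzbyglehi": intermediate "eyggbzgyelih", final "eggl".
(Check on "zofdclgavy": → "ozdflcagyv" → "ofav" ✓)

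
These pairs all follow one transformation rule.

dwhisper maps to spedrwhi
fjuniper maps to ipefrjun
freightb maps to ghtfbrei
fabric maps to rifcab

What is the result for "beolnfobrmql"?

What's happening: swap the first and last characters, then swap the front and back halves of the string.
Doing the same to "beolnfobrmql": "obrmqbleolnf".
(Check on "fjuniper": → "rjunipef" → "ipefrjun" ✓)

obrmqbleolnf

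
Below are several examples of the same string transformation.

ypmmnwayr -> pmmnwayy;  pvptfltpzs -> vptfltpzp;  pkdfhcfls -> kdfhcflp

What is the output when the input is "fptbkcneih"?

What's happening: delete the last character, then move the first character to the end.
Working it through for "fptbkcneih": intermediate "fptbkcnei", final "ptbkcneif".

ptbkcneif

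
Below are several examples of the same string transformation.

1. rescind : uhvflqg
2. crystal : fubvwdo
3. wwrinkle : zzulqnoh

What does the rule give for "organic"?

rujdqlf

Looking at the pairs, the operation is to shift every letter 3 places forward in the alphabet (wrapping around).
Doing the same to "organic": "rujdqlf".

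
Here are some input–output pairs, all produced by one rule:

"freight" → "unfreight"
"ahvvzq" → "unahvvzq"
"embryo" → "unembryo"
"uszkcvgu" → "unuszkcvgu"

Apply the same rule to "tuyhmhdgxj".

untuyhmhdgxj

Looking at the pairs, the operation is to prepend "un".
Applying that to "tuyhmhdgxj" gives "untuyhmhdgxj".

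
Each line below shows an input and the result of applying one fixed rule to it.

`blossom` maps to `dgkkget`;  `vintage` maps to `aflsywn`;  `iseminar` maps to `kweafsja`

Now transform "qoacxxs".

Looking at the pairs, the operation is to move the first character to the end, then shift every letter 8 places backward in the alphabet (wrapping around).
Working it through for "qoacxxs": intermediate "oacxxsq", final "gsuppki".
(Check on "blossom": → "lossomb" → "dgkkget" ✓)

gsuppki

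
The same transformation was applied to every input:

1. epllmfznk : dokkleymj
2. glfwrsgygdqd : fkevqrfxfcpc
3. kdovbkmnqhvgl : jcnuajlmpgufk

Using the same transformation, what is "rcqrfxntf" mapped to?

qbpqewmse

In each case the input is transformed by: shift every letter 1 place backward in the alphabet (wrapping around).
On "rcqrfxntf" that produces "qbpqewmse".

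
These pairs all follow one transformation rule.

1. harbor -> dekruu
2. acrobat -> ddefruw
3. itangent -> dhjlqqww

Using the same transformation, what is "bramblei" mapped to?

What's happening: sort the characters into alphabetical order, then shift every letter 3 places forward in the alphabet (wrapping around).
"bramblei" → "abbeilmr" → "deehlopu".

deehlopu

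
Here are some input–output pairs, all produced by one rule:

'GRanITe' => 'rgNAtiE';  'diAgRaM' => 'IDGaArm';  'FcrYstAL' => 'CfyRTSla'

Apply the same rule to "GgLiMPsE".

GgIlpmeS

The rule is to flip the case of every letter, then swap each adjacent pair of characters (1↔2, 3↔4, ...).
On "GgLiMPsE": the first step gives "gGlImpSe", and the second then gives "GgIlpmeS".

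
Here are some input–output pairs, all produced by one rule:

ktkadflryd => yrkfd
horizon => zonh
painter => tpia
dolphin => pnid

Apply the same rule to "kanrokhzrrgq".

What's happening: sort the characters into reverse alphabetical order, then keep every other character starting from the first (positions 1st, 3rd, 5th, ...).
Applying both steps to "kanrokhzrrgq": "zrrrqonkkhga", then "zrqnkg".

zrqnkg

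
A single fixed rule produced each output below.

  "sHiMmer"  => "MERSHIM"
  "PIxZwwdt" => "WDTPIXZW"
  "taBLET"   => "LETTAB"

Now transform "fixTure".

The transformation: move the last 3 characters to the front (rotate right by 3), then convert every letter to uppercase.
Starting from "fixTure": after the first operation, "urefixT"; after the second, "UREFIXT".

UREFIXT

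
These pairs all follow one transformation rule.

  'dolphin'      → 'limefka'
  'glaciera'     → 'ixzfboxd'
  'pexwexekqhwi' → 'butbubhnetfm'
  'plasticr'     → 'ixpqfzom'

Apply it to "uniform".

kfclojr

The rule is to move the first character to the end, then shift every letter 3 places backward in the alphabet (wrapping around).
For "uniform", step one produces "niformu"; step two turns that into "kfclojr".
(Check on "pexwexekqhwi": → "exwexekqhwip" → "butbubhnetfm" ✓)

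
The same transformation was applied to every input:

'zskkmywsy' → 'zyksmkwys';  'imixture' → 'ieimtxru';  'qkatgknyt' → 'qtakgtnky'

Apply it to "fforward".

The rule is to move the last character to the front, then swap each adjacent pair of characters (1↔2, 3↔4, ...).
On "fforward": the first step gives "dfforwar", and the second then gives "fdofwrra".

fdofwrra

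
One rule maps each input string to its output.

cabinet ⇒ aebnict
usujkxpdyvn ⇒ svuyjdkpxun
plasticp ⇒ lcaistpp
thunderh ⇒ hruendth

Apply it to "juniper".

Each output is the input with this applied: take characters alternately from the front and the back (1st, last, 2nd, 2nd-last, ...), then move the first 2 characters to the end (rotate left by 2).
Working it through for "juniper": intermediate "jruenpi", final "uenpijr".
(Check on "cabinet": → "ctaebni" → "aebnict" ✓)

uenpijr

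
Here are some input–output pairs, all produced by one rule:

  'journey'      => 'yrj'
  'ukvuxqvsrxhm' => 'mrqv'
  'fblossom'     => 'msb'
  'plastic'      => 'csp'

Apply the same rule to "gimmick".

kmg

In each case the input is transformed by: reverse the string, then keep one character in every 3, starting at position 1 (positions 1st, 4th, 7th, ...).
Starting from "gimmick": after the first operation, "kcimmig"; after the second, "kmg".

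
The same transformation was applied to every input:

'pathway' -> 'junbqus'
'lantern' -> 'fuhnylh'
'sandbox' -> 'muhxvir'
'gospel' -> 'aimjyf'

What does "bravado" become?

vlupuxi

Rule — shift every letter 6 places backward in the alphabet (wrapping around).
Applying that to "bravado" gives "vlupuxi".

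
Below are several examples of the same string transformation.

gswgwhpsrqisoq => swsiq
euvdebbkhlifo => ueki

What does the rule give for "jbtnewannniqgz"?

beniz

The pattern: keep one character in every 3, starting at position 2 (positions 2nd, 5th, 8th, ...).
For "jbtnewannniqgz" the result is "beniz".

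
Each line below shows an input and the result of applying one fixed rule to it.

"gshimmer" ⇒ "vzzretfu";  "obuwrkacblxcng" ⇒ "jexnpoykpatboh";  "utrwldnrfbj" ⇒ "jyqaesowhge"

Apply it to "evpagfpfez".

What's happening: move the first 3 characters to the end (rotate left by 3), then shift every letter 13 places forward in the alphabet (wrapping around) — i.e. ROT13.
Starting from "evpagfpfez": after the first operation, "agfpfezevp"; after the second, "ntscsrmric".

ntscsrmric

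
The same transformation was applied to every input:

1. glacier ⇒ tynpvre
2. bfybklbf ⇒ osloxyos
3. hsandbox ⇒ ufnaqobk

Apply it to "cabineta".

pnovargn

Looking at the pairs, the operation is to shift every letter 13 places forward in the alphabet (wrapping around) — i.e. ROT13.
Doing the same to "cabineta": "pnovargn".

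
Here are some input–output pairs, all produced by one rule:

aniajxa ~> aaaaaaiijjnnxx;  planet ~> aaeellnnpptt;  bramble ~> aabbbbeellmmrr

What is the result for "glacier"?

Rule — double every character, then sort the characters into alphabetical order.
Starting from "glacier": after the first operation, "ggllaacciieerr"; after the second, "aacceeggiillrr".

aacceeggiillrr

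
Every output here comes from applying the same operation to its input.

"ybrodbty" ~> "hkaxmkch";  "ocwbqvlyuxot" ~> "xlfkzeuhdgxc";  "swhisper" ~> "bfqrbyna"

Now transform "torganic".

cxapjwrl

The transformation: shift every letter 9 places forward in the alphabet (wrapping around).
For "torganic" the result is "cxapjwrl".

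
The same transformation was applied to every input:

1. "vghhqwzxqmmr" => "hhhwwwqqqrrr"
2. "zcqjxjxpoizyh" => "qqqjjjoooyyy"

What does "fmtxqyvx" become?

What's happening: keep one character in every 3, starting at position 3 (positions 3rd, 6th, 9th, ...), then repeat every character 3 times.
For "fmtxqyvx", step one produces "ty"; step two turns that into "tttyyy".

tttyyy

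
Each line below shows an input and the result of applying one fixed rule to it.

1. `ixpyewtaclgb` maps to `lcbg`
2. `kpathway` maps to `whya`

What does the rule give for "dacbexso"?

In each case the input is transformed by: swap each adjacent pair of characters (1↔2, 3↔4, ...), then keep only the last 4 characters.
On "dacbexso": the first step gives "adbcxeos", and the second then gives "xeos".

xeos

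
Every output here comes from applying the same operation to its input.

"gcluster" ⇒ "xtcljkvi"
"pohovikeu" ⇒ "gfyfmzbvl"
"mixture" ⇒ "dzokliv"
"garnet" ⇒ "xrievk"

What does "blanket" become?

Each output is the input with this applied: shift every letter 9 places backward in the alphabet (wrapping around).
For "blanket" the result is "screbvk".

screbvk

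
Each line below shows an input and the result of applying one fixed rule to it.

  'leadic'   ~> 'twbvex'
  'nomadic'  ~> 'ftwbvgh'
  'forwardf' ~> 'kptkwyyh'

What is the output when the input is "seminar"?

Rule — move the first 2 characters to the end (rotate left by 2), then shift every letter 7 places backward in the alphabet (wrapping around).
"seminar" → "minarse" → "fbgtklx".

fbgtklx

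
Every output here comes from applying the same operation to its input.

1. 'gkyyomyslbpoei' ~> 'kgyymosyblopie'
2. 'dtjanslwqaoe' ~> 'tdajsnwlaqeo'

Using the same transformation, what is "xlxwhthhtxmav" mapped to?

The rule is to swap each adjacent pair of characters (1↔2, 3↔4, ...).
On "xlxwhthhtxmav" that produces "lxwxthhhxtamv".

lxwxthhhxtamv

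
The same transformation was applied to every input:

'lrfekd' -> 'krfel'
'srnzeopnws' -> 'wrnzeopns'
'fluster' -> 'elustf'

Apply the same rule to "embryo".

The transformation: delete the last character, then swap the first and last characters.
On "embryo": the first step gives "embry", and the second then gives "ymbre".

ymbre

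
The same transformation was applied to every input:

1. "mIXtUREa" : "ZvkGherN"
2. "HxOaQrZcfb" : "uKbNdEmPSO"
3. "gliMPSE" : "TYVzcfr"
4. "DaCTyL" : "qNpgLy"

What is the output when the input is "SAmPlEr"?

The pattern: shift every letter 13 places forward in the alphabet (wrapping around) — i.e. ROT13, then flip the case of every letter.
On "SAmPlEr": the first step gives "FNzCyRe", and the second then gives "fnZcYrE".

fnZcYrE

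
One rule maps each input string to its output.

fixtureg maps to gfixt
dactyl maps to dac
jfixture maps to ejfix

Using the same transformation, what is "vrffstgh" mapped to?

hvrff

The transformation: swap the front and back halves of the string, then delete the first 3 characters.
On "vrffstgh": the first step gives "stghvrff", and the second then gives "hvrff".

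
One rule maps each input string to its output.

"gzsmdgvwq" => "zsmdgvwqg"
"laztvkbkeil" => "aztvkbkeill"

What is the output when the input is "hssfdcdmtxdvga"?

The transformation: move the first character to the end.
So "hssfdcdmtxdvga" becomes "ssfdcdmtxdvgah".

ssfdcdmtxdvgah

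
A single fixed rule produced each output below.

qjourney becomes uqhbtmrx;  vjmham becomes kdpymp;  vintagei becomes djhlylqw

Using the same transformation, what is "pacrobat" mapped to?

redwsdfu

The pattern: swap the front and back halves of the string, then shift every letter 3 places forward in the alphabet (wrapping around).
On "pacrobat": the first step gives "obatpacr", and the second then gives "redwsdfu".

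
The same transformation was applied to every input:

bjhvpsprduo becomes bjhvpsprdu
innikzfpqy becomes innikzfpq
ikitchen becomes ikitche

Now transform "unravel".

The pattern: delete the last character.
Applying that to "unravel" gives "unrave".

unrave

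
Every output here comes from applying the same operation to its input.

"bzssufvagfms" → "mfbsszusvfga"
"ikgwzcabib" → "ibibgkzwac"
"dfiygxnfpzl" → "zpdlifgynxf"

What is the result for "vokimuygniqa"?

qivakomiyung

The transformation: move the last 3 characters to the front (rotate right by 3), then swap each adjacent pair of characters (1↔2, 3↔4, ...).
On "vokimuygniqa" that produces "qivakomiyung".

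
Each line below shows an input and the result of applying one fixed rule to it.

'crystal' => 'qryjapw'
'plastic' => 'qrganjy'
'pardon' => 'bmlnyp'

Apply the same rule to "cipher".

The rule is to move the first 3 characters to the end (rotate left by 3), then shift every letter 2 places backward in the alphabet (wrapping around).
Working it through for "cipher": intermediate "hercip", final "fcpagn".
(Check on "pardon": → "donpar" → "bmlnyp" ✓)

fcpagn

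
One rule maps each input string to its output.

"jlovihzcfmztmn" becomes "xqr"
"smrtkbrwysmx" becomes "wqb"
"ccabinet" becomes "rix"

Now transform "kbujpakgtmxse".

In each case the input is transformed by: shift every letter 4 places forward in the alphabet (wrapping around), then keep only the last 3 characters.
"kbujpakgtmxse" → "ofynteokxqbwi" → "bwi".
(Check on "smrtkbrwysmx": → "wqvxofvacwqb" → "wqb" ✓)

bwi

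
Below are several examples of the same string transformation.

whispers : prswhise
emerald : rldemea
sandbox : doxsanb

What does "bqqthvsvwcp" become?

vcpbqqthvsw

Each output is the input with this applied: move the last 3 characters to the front (rotate right by 3), then swap the first and last characters.
Applying both steps to "bqqthvsvwcp": "wcpbqqthvsv", then "vcpbqqthvsw".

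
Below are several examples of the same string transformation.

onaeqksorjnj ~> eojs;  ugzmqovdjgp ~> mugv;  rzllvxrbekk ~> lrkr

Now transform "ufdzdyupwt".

zutu

In each case the input is transformed by: keep one character in every 3, starting at position 1 (positions 1st, 4th, 7th, ...), then swap each adjacent pair of characters (1↔2, 3↔4, ...).
Working it through for "ufdzdyupwt": intermediate "uzut", final "zutu".
(Check on "rzllvxrbekk": → "rlrk" → "lrkr" ✓)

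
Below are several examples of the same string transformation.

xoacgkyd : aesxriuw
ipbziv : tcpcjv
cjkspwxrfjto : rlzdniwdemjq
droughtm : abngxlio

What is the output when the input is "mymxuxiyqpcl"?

cskjwfgsgror

What's happening: swap the front and back halves of the string, then shift every letter 6 places backward in the alphabet (wrapping around).
On "mymxuxiyqpcl": the first step gives "iyqpclmymxux", and the second then gives "cskjwfgsgror".
(Check on "droughtm": → "ghtmdrou" → "abngxlio" ✓)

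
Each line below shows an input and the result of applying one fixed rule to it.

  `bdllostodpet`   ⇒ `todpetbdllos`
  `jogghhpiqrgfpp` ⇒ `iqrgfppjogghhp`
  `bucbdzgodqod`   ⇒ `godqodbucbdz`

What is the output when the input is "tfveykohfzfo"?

ohfzfotfveyk

In each case the input is transformed by: swap the front and back halves of the string.
Doing the same to "tfveykohfzfo": "ohfzfotfveyk".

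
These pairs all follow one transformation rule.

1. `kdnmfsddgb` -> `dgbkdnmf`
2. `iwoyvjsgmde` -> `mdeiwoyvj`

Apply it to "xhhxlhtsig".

sigxhhxl

The transformation: move the last 3 characters to the front (rotate right by 3), then delete the last 2 characters.
For "xhhxlhtsig" the result is "sigxhhxl".
(Check on "iwoyvjsgmde": → "mdeiwoyvjsg" → "mdeiwoyvj" ✓)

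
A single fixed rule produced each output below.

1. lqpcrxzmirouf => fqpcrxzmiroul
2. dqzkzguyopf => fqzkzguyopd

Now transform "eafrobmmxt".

Looking at the pairs, the operation is to swap the first and last characters.
For "eafrobmmxt" the result is "tafrobmmxe".

tafrobmmxe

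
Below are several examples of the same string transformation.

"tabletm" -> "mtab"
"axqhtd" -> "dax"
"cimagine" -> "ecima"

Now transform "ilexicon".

The pattern: move the last character to the front, then delete the last 3 characters.
Working it through for "ilexicon": intermediate "nilexico", final "nilex".

nilex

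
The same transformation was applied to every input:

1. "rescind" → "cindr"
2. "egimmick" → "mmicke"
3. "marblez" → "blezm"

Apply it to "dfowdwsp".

The pattern: move the first 3 characters to the end (rotate left by 3), then delete the last 2 characters.
Starting from "dfowdwsp": after the first operation, "wdwspdfo"; after the second, "wdwspd".

wdwspd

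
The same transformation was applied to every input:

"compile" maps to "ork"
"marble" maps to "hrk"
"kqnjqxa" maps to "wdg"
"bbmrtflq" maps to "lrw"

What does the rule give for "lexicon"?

Each output is the input with this applied: shift every letter 6 places forward in the alphabet (wrapping around), then keep only the last 3 characters.
Starting from "lexicon": after the first operation, "rkdoiut"; after the second, "iut".
(Check on "marble": → "sgxhrk" → "hrk" ✓)

iut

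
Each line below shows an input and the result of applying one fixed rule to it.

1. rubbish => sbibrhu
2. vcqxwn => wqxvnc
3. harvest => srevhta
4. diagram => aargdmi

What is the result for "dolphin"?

ilhpdno

The transformation: take characters alternately from the front and the back (1st, last, 2nd, 2nd-last, ...), then move the first 3 characters to the end (rotate left by 3).
On "dolphin": the first step gives "dnoilhp", and the second then gives "ilhpdno".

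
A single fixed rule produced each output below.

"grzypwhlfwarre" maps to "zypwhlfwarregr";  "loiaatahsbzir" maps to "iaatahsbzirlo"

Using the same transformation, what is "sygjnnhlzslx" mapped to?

gjnnhlzslxsy

What's happening: move the first 2 characters to the end (rotate left by 2).
Doing the same to "sygjnnhlzslx": "gjnnhlzslxsy".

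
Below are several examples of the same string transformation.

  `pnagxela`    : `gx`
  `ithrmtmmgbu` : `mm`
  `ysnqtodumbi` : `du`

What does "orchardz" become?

The rule is to move the last 3 characters to the front (rotate right by 3), then keep only the last 2 characters.
So "orchardz" becomes "ha".

ha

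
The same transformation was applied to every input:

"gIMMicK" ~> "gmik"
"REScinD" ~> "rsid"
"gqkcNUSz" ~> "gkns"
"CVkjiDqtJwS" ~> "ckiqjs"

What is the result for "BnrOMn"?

brm

The transformation: keep every other character starting from the first (positions 1st, 3rd, 5th, ...), then convert every letter to lowercase.
Starting from "BnrOMn": after the first operation, "BrM"; after the second, "brm".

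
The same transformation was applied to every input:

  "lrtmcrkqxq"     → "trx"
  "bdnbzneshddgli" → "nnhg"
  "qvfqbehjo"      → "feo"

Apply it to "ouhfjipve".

The transformation: keep one character in every 3, starting at position 3 (positions 3rd, 6th, 9th, ...).
"ouhfjipve" → "hie".

hie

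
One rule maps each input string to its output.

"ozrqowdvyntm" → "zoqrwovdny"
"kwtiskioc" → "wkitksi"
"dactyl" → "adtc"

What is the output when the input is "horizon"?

What's happening: delete the last 2 characters, then swap each adjacent pair of characters (1↔2, 3↔4, ...).
For "horizon", step one produces "horiz"; step two turns that into "ohirz".

ohirz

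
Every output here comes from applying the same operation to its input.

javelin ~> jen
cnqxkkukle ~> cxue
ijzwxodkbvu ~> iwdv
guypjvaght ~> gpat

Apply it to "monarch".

In each case the input is transformed by: keep one character in every 3, starting at position 1 (positions 1st, 4th, 7th, ...).
Applying that to "monarch" gives "mah".

mah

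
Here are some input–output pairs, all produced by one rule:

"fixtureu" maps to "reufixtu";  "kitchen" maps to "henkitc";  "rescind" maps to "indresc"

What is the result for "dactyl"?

Looking at the pairs, the operation is to move the last 3 characters to the front (rotate right by 3).
So "dactyl" becomes "tyldac".

tyldac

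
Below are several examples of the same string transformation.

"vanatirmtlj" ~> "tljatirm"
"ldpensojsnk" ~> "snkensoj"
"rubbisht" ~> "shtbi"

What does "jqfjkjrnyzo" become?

Rule — delete the first 3 characters, then move the last 3 characters to the front (rotate right by 3).
Applying both steps to "jqfjkjrnyzo": "jkjrnyzo", then "yzojkjrn".

yzojkjrn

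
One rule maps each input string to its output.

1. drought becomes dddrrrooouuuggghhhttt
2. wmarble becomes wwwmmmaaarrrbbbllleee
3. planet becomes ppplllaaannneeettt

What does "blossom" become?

Looking at the pairs, the operation is to repeat every character 3 times.
Applying that to "blossom" gives "bbblllooossssssooommm".

bbblllooossssssooommm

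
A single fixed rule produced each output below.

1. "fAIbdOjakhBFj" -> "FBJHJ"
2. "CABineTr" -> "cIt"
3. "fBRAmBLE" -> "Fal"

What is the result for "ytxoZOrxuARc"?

In each case the input is transformed by: flip the case of every letter, then keep one character in every 3, starting at position 1 (positions 1st, 4th, 7th, ...).
"ytxoZOrxuARc" → "YTXOzoRXUarC" → "YORa".

YORa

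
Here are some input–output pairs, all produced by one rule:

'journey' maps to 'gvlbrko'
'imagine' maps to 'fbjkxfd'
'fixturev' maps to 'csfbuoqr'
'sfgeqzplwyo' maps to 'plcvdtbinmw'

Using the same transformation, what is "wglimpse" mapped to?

The pattern: shift every letter 3 places backward in the alphabet (wrapping around), then take characters alternately from the front and the back (1st, last, 2nd, 2nd-last, ...).
On "wglimpse": the first step gives "tdifjmpb", and the second then gives "tbdpimfj".

tbdpimfj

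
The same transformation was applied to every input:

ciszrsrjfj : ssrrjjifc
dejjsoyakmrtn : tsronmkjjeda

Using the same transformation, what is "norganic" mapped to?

onnigca

In each case the input is transformed by: sort the characters into reverse alphabetical order, then delete the first character.
"norganic" → "onnigca".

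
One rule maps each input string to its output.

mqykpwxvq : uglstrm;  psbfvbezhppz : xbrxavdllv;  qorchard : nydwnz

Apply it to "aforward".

In each case the input is transformed by: shift every letter 4 places backward in the alphabet (wrapping around), then delete the first 2 characters.
"aforward" → "knswnz".

knswnz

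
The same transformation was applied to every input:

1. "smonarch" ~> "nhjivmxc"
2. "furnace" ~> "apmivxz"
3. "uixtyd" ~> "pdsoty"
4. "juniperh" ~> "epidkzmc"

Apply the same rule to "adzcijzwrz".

vyuxdeurmu

In each case the input is transformed by: shift every letter 5 places backward in the alphabet (wrapping around).
For "adzcijzwrz" the result is "vyuxdeurmu".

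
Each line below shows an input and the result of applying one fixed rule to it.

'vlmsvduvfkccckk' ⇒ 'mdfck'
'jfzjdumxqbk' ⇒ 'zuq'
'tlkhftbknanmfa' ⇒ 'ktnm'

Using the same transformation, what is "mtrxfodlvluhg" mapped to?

Rule — keep one character in every 3, starting at position 3 (positions 3rd, 6th, 9th, ...).
For "mtrxfodlvluhg" the result is "rovh".

rovh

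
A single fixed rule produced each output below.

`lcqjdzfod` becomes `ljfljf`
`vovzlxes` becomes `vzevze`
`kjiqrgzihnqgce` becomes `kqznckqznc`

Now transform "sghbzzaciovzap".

sbaoasbaoa

The pattern: keep one character in every 3, starting at position 1 (positions 1st, 4th, 7th, ...), then write the whole string twice.
On "sghbzzaciovzap": the first step gives "sbaoa", and the second then gives "sbaoasbaoa".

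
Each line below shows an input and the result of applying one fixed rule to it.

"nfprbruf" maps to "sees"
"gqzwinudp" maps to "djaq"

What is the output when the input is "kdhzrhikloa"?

The pattern: keep every other character starting from the second (positions 2nd, 4th, 6th, ...), then shift every letter 13 places forward in the alphabet (wrapping around) — i.e. ROT13.
Working it through for "kdhzrhikloa": intermediate "dzhko", final "qmuxb".

qmuxb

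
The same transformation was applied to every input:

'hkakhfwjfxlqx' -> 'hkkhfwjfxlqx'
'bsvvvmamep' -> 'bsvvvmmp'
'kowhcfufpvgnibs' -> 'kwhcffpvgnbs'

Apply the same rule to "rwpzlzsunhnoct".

The rule is to remove every vowel.
So "rwpzlzsunhnoct" becomes "rwpzlzsnhnct".

rwpzlzsnhnct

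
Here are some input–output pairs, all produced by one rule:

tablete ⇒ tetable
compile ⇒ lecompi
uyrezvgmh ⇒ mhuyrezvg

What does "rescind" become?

In each case the input is transformed by: move the last 2 characters to the front (rotate right by 2).
On "rescind" that produces "ndresci".

ndresci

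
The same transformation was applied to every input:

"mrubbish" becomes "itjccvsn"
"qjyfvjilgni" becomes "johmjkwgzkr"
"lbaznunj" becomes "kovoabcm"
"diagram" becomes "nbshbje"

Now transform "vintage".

fhbuojw

The rule is to reverse the string, then shift every letter 1 place forward in the alphabet (wrapping around).
"vintage" → "egatniv" → "fhbuojw".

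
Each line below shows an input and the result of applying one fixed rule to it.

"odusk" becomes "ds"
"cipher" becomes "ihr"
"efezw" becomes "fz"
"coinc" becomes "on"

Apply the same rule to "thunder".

Rule — keep every other character starting from the second (positions 2nd, 4th, 6th, ...).
"thunder" → "hne".

hne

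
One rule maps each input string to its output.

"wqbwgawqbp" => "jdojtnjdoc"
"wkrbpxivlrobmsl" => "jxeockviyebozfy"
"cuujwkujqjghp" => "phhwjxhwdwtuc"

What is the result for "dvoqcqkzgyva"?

Rule — shift every letter 13 places forward in the alphabet (wrapping around) — i.e. ROT13.
So "dvoqcqkzgyva" becomes "qibdpdxmtlin".

qibdpdxmtlin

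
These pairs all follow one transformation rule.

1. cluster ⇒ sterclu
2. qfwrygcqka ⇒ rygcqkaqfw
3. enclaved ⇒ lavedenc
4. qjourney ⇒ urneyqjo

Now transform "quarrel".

Rule — move the first 3 characters to the end (rotate left by 3).
Doing the same to "quarrel": "rrelqua".

rrelqua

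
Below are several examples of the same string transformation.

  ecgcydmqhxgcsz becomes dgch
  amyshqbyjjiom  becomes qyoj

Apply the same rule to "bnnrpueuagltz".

unta

The transformation: keep one character in every 3, starting at position 3 (positions 3rd, 6th, 9th, ...), then swap each adjacent pair of characters (1↔2, 3↔4, ...).
Working it through for "bnnrpueuagltz": intermediate "nuat", final "unta".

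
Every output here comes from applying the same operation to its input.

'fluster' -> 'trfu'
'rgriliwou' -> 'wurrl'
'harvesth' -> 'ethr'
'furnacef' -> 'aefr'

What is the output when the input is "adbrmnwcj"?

The pattern: keep every other character starting from the first (positions 1st, 3rd, 5th, ...), then move the last 2 characters to the front (rotate right by 2).
Applying both steps to "adbrmnwcj": "abmwj", then "wjabm".

wjabm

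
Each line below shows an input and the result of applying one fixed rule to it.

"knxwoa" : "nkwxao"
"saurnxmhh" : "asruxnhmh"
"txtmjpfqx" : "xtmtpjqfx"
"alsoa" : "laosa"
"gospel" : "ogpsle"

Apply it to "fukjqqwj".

ufjkqqjw

The transformation: swap each adjacent pair of characters (1↔2, 3↔4, ...).
Applying that to "fukjqqwj" gives "ufjkqqjw".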